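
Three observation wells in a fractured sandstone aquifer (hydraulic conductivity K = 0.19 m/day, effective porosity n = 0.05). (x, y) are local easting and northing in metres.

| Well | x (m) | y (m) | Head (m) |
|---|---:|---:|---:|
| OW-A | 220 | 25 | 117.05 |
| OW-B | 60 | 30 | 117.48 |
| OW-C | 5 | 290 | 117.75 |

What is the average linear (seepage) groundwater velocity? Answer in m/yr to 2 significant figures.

3.8 m/yr

Three-point gradient (reference OW-A): Δ to OW-B = (-160, 5, +0.43), Δ to OW-C = (-215, 265, +0.70).
∂h/∂x = -0.002673, ∂h/∂y = +0.0004731 (det = -41325).
|∇h| = √(-0.002673² + 0.0004731²) = 0.002715
Seepage velocity v = K·i/n = 0.19 × 0.002715 / 0.05 = 0.01032 m/day = 3.769 m/yr.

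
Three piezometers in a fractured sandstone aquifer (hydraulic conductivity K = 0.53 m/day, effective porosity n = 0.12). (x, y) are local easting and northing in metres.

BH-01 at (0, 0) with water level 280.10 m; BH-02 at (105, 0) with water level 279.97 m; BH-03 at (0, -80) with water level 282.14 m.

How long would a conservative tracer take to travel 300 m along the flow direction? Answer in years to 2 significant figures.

7.3 years

∂h/∂x = (279.97 − 280.10) / (105 − 0) = -0.001238
∂h/∂y = (282.14 − 280.10) / (-80 − 0) = -0.02550
|∇h| = √(-0.001238² + -0.02550²) = 0.02553
Seepage velocity v = K·i/n = 0.53 × 0.02553 / 0.12 = 0.1128 m/day.
t = 300 / 0.1128 = 2660 days = 7.28 years.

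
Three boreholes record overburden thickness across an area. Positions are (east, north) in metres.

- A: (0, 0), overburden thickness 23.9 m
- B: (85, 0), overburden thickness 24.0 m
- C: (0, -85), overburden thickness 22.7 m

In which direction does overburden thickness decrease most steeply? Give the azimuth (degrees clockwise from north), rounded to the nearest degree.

185°

∂d/∂x = (24.0 − 23.9) / (85 − 0) = +0.001176
∂d/∂y = (22.7 − 23.9) / (-85 − 0) = +0.01412
Steepest decrease is along −∇f: components (-0.001176 E, -0.01412 N).
Azimuth = atan2(-0.001176, -0.01412) = 184.8° ≈ 185°.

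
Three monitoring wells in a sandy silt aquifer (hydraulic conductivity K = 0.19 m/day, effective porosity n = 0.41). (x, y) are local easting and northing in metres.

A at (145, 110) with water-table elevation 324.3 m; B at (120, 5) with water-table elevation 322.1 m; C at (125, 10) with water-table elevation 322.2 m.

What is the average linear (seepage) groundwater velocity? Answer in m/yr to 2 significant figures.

3.6 m/yr

Differences from A: to B (Δx, Δy, Δh) = (-25, -105, -2.2); to C = (-20, -100, -2.1).
Solve a·Δx + b·Δy = Δh: det = (-25)·(-100) − (-20)·(-105) = 400.
∂h/∂x = [(-2.2)·(-100) − (-2.1)·(-105)] / 400 = -0.001250
∂h/∂y = [(-25)·(-2.1) − (-20)·(-2.2)] / 400 = +0.02125
|∇h| = √(-0.001250² + 0.02125²) = 0.02129
Seepage velocity v = K·i/n = 0.19 × 0.02129 / 0.41 = 0.009866 m/day = 3.604 m/yr.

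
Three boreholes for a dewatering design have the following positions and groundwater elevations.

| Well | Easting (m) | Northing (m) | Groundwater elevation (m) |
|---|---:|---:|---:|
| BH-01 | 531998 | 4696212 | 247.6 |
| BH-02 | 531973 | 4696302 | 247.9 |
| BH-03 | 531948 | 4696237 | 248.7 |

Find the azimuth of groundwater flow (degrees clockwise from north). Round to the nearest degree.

082°

Three-point gradient (reference BH-01): Δ to BH-02 = (-25, 90, +0.3), Δ to BH-03 = (-50, 25, +1.1).
∂h/∂x = -0.02361, ∂h/∂y = -0.003226 (det = 3875).
Flow direction (−∇h) has components (+0.02361 E, +0.003226 N).
Azimuth = atan2(E, N) = atan2(+0.02361, +0.003226) = 82.2° ≈ 082°.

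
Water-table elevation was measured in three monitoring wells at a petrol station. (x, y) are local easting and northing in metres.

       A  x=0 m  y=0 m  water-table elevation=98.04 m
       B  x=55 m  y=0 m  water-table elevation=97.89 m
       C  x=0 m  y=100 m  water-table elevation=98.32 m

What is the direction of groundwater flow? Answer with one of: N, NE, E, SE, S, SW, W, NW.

SE

∂h/∂x = (97.89 − 98.04) / (55 − 0) = -0.002727
∂h/∂y = (98.32 − 98.04) / (100 − 0) = +0.002800
Flow = −∇h = (+0.002727 east, -0.002800 north), which points southeast.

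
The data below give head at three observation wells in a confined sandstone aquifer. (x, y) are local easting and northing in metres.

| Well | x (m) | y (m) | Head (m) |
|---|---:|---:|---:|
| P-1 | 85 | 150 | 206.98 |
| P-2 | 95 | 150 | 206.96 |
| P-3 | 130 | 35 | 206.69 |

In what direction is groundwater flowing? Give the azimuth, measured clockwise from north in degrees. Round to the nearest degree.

131°

Taking P-1 as reference: P-2−P-1 = (10, 0, -0.02); P-3−P-1 = (45, -115, -0.29).
Determinant of the coordinate differences = 10·(-115) − 45·0 = -1150.
∂h/∂x = [(-0.02)·(-115) − (-0.29)·0] / -1150 = -0.002000
∂h/∂y = [10·(-0.29) − 45·(-0.02)] / -1150 = +0.001739
Flow direction (−∇h) has components (+0.002000 E, -0.001739 N).
Azimuth = atan2(E, N) = atan2(+0.002000, -0.001739) = 131.0° ≈ 131°.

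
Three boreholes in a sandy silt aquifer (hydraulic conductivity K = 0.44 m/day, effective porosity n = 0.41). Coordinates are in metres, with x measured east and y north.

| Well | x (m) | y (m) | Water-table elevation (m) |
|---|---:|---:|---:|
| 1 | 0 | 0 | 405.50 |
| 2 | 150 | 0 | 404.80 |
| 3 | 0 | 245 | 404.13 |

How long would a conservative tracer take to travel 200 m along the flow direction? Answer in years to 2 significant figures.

70 years

∂h/∂x = (404.80 − 405.50) / (150 − 0) = -0.004667
∂h/∂y = (404.13 − 405.50) / (245 − 0) = -0.005592
|∇h| = √(-0.004667² + -0.005592²) = 0.007284
Seepage velocity v = K·i/n = 0.44 × 0.007284 / 0.41 = 0.007817 m/day.
t = 200 / 0.007817 = 2.559e+04 days = 70.1 years.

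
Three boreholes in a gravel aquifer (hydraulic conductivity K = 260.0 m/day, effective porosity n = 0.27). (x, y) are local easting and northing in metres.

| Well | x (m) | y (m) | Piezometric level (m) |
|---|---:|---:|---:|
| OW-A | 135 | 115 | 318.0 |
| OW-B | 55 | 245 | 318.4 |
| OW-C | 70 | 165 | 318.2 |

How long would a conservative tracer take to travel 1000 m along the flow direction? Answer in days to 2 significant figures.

400 days

Taking OW-A as reference: OW-B−OW-A = (-80, 130, +0.4); OW-C−OW-A = (-65, 50, +0.2).
Solve a·Δx + b·Δy = Δh: det = (-80)·50 − (-65)·130 = 4450.
∂h/∂x = [(+0.4)·50 − (+0.2)·130] / 4450 = -0.001348
∂h/∂y = [(-80)·(+0.2) − (-65)·(+0.4)] / 4450 = +0.002247
|∇h| = √(-0.001348² + 0.002247²) = 0.00262
Seepage velocity v = K·i/n = 260.0 × 0.00262 / 0.27 = 2.523 m/day.
t = 1000 / 2.523 = 396.4 days.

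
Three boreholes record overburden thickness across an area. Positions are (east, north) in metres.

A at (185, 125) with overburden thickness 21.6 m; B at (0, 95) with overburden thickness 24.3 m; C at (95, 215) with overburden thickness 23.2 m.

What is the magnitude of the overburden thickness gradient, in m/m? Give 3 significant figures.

0.0153 m/m

With d = a·x + b·y + c and A as origin, the differences give:
  (-185)·a + (-30)·b = +2.7
  (-90)·a + 90·b = +1.6
Eliminate b (×90 and ×(-30), subtract): -19350·a = 291.00 → a = ∂d/∂x = -0.01504
Back-substitute: b = ∂d/∂y = +0.002739.
|∇f| = √(-0.01504² + 0.002739²) = 0.01529 m/m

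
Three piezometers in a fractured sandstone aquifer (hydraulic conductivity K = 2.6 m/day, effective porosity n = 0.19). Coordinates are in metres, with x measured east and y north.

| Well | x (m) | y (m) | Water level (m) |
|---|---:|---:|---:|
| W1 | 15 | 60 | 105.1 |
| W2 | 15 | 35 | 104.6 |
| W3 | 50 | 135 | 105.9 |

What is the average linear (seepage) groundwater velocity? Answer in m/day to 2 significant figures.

0.39 m/day

Differences from W1: to W2 (Δx, Δy, Δh) = (0, -25, -0.5); to W3 = (35, 75, +0.8).
Solve a·Δx + b·Δy = Δh: det = 0·75 − 35·(-25) = 875.
∂h/∂x = [(-0.5)·75 − (+0.8)·(-25)] / 875 = -0.02000
∂h/∂y = [0·(+0.8) − 35·(-0.5)] / 875 = +0.02000
|∇h| = √(-0.02000² + 0.02000²) = 0.02828
Seepage velocity v = K·i/n = 2.6 × 0.02828 / 0.19 = 0.387 m/day.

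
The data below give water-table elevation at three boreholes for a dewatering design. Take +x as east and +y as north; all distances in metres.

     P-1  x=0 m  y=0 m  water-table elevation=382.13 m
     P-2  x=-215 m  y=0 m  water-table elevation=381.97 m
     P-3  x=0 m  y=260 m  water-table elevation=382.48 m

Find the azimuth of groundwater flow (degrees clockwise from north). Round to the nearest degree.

∂h/∂x = (381.97 − 382.13) / (-215 − 0) = +0.0007442
∂h/∂y = (382.48 − 382.13) / (260 − 0) = +0.001346
Flow direction (−∇h) has components (-0.0007442 E, -0.001346 N).
Azimuth = atan2(E, N) = atan2(-0.0007442, -0.001346) = 208.9° ≈ 209°.

209°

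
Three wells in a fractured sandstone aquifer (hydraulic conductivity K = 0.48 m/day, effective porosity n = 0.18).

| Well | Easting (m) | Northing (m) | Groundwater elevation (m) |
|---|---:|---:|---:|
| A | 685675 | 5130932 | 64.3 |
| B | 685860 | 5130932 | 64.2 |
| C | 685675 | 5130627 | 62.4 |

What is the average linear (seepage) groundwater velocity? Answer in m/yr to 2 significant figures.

∂h/∂x = (64.2 − 64.3) / (685860 − 685675) = -0.0005405
∂h/∂y = (62.4 − 64.3) / (5130627 − 5130932) = +0.006230
|∇h| = √(-0.0005405² + 0.006230²) = 0.006253
Seepage velocity v = K·i/n = 0.48 × 0.006253 / 0.18 = 0.01667 m/day = 6.089 m/yr.

6.1 m/yr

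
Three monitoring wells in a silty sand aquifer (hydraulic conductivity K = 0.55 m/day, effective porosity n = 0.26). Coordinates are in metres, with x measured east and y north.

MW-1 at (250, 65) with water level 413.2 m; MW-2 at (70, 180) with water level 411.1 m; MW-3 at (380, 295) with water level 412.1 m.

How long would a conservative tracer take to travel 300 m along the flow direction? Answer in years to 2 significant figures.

With h = a·x + b·y + c and MW-1 as origin, the differences give:
  (-180)·a + 115·b = -2.1
  130·a + 230·b = -1.1
Eliminate b (×230 and ×115, subtract): -56350·a = -356.50 → a = ∂h/∂x = +0.006327
Back-substitute: b = ∂h/∂y = -0.008358.
|∇h| = √(0.006327² + -0.008358²) = 0.01048
Seepage velocity v = K·i/n = 0.55 × 0.01048 / 0.26 = 0.02217 m/day.
t = 300 / 0.02217 = 1.353e+04 days = 37 years.

37 years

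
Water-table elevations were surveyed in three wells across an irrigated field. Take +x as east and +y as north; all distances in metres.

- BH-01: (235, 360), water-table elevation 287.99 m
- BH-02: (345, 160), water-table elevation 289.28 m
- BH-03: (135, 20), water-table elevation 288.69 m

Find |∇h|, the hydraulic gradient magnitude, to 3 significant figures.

With h = a·x + b·y + c and BH-01 as origin, the differences give:
  110·a + (-200)·b = +1.29
  (-100)·a + (-340)·b = +0.70
Eliminate b (×(-340) and ×(-200), subtract): -57400·a = -298.600 → a = ∂h/∂x = +0.005202
Back-substitute: b = ∂h/∂y = -0.003589.
|∇h| = √(0.005202² + -0.003589²) = 0.00632

0.00632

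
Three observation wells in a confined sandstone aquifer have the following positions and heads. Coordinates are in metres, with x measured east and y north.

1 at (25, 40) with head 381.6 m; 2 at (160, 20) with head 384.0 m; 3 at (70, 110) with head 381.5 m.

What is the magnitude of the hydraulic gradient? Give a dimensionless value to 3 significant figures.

Taking 1 as reference: 2−1 = (135, -20, +2.4); 3−1 = (45, 70, -0.1).
Determinant of the coordinate differences = 135·70 − 45·(-20) = 10350.
∂h/∂x = [(+2.4)·70 − (-0.1)·(-20)] / 10350 = +0.01604
∂h/∂y = [135·(-0.1) − 45·(+2.4)] / 10350 = -0.01174
|∇h| = √(0.01604² + -0.01174²) = 0.01988

0.0199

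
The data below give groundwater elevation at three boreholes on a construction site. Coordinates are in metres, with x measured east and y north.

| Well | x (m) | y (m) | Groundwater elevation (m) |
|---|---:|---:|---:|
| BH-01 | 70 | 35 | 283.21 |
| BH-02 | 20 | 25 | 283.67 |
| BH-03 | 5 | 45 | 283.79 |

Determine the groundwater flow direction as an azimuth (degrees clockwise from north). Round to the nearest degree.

Three-point gradient (reference BH-01): Δ to BH-02 = (-50, -10, +0.46), Δ to BH-03 = (-65, 10, +0.58).
∂h/∂x = -0.009043, ∂h/∂y = -0.0007826 (det = -1150).
Flow direction (−∇h) has components (+0.009043 E, +0.0007826 N).
Azimuth = atan2(E, N) = atan2(+0.009043, +0.0007826) = 85.1° ≈ 085°.

085°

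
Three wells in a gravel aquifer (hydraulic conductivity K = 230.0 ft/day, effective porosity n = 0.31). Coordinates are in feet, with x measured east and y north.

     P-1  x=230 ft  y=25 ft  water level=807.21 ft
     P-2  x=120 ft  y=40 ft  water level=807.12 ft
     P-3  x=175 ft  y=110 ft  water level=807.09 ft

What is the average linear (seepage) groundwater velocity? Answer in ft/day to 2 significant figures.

Taking P-1 as reference: P-2−P-1 = (-110, 15, -0.09); P-3−P-1 = (-55, 85, -0.12).
Determinant of the coordinate differences = (-110)·85 − (-55)·15 = -8525.
∂h/∂x = [(-0.09)·85 − (-0.12)·15] / -8525 = +0.0006862
∂h/∂y = [(-110)·(-0.12) − (-55)·(-0.09)] / -8525 = -0.0009677
|∇h| = √(0.0006862² + -0.0009677²) = 0.001186
Seepage velocity v = K·i/n = 230.0 × 0.001186 / 0.31 = 0.8799 ft/day.

0.88 ft/day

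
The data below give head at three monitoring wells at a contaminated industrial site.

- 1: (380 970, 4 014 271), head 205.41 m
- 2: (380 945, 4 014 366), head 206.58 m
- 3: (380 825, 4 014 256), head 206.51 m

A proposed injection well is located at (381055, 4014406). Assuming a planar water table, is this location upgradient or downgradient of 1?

upgradient

Differences from 1: to 2 (Δx, Δy, Δh) = (-25, 95, +1.17); to 3 = (-145, -15, +1.10).
Solve a·Δx + b·Δy = Δh: det = (-25)·(-15) − (-145)·95 = 14150.
∂h/∂x = [(+1.17)·(-15) − (+1.10)·95] / 14150 = -0.008625
∂h/∂y = [(-25)·(+1.10) − (-145)·(+1.17)] / 14150 = +0.01005
Head at (381055, 4014406) = 205.41 + (-0.008625)·(85) + (+0.01005)·(135) = 206.03 m.
That is higher than the 205.41 m at 1, so the point is upgradient.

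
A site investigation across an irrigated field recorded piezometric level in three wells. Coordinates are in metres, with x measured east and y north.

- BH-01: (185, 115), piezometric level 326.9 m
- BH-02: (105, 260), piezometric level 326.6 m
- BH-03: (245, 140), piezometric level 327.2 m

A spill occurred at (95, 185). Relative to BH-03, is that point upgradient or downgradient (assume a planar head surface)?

Taking BH-01 as reference: BH-02−BH-01 = (-80, 145, -0.3); BH-03−BH-01 = (60, 25, +0.3).
Determinant of the coordinate differences = (-80)·25 − 60·145 = -10700.
∂h/∂x = [(-0.3)·25 − (+0.3)·145] / -10700 = +0.004766
∂h/∂y = [(-80)·(+0.3) − 60·(-0.3)] / -10700 = +0.0005607
Head at (95, 185) = 326.9 + (+0.004766)·(-90) + (+0.0005607)·(70) = 326.51 m.
That is lower than the 327.2 m at BH-03, so the point is downgradient.

downgradient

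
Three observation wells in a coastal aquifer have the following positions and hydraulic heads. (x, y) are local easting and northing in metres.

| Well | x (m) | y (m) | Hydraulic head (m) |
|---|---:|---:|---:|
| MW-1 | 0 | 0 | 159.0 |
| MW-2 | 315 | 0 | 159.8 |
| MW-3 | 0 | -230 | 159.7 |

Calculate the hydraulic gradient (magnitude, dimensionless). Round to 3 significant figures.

∂h/∂x = (159.8 − 159.0) / (315 − 0) = +0.002540
∂h/∂y = (159.7 − 159.0) / (-230 − 0) = -0.003043
|∇h| = √(0.002540² + -0.003043²) = 0.003964

0.00396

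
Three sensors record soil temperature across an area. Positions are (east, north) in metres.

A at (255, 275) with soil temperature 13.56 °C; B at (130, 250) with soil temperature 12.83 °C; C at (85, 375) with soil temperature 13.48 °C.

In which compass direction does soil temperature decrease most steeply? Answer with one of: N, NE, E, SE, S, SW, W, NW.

Taking A as reference: B−A = (-125, -25, -0.73); C−A = (-170, 100, -0.08).
Determinant of the coordinate differences = (-125)·100 − (-170)·(-25) = -16750.
∂T/∂x = [(-0.73)·100 − (-0.08)·(-25)] / -16750 = +0.004478
∂T/∂y = [(-125)·(-0.08) − (-170)·(-0.73)] / -16750 = +0.006812
Steepest decrease is along −∇f = (-0.004478 E, -0.006812 N) → southwest.

SW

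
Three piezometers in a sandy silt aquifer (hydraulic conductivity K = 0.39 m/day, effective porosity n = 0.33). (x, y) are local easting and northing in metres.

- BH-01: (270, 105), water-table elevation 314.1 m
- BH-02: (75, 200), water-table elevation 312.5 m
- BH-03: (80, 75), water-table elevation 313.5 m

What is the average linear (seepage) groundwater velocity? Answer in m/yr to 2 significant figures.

Taking BH-01 as reference: BH-02−BH-01 = (-195, 95, -1.6); BH-03−BH-01 = (-190, -30, -0.6).
Determinant of the coordinate differences = (-195)·(-30) − (-190)·95 = 23900.
∂h/∂x = [(-1.6)·(-30) − (-0.6)·95] / 23900 = +0.004393
∂h/∂y = [(-195)·(-0.6) − (-190)·(-1.6)] / 23900 = -0.007824
|∇h| = √(0.004393² + -0.007824²) = 0.008973
Seepage velocity v = K·i/n = 0.39 × 0.008973 / 0.33 = 0.0106 m/day = 3.872 m/yr.

3.9 m/yr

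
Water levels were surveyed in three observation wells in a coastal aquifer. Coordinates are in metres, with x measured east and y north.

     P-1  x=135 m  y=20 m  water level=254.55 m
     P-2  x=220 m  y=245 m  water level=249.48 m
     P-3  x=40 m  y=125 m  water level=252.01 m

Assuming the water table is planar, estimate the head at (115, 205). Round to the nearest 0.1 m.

250.3 m

Taking P-1 as reference: P-2−P-1 = (85, 225, -5.07); P-3−P-1 = (-95, 105, -2.54).
Determinant of the coordinate differences = 85·105 − (-95)·225 = 30300.
∂h/∂x = [(-5.07)·105 − (-2.54)·225] / 30300 = +0.001292
∂h/∂y = [85·(-2.54) − (-95)·(-5.07)] / 30300 = -0.02302
h(115, 205) = 254.55 + (+0.001292)·(-20) + (-0.02302)·(185) = 254.55 -0.026 -4.259 = 250.265 m.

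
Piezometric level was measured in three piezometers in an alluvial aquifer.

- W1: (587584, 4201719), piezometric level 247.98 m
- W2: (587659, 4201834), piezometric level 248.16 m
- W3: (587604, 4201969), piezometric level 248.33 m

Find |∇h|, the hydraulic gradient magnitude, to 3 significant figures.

Three-point gradient (reference W1): Δ to W2 = (75, 115, +0.18), Δ to W3 = (20, 250, +0.35).
∂h/∂x = +0.0002888, ∂h/∂y = +0.001377 (det = 16450).
|∇h| = √(0.0002888² + 0.001377²) = 0.001407

0.00141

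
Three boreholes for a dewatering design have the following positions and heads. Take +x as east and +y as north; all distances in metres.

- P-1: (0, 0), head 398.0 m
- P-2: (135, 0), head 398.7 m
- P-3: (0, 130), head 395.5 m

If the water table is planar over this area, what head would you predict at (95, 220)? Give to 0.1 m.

∂h/∂x = (398.7 − 398.0) / (135 − 0) = +0.005185
∂h/∂y = (395.5 − 398.0) / (130 − 0) = -0.01923
h(95, 220) = 398.0 + (+0.005185)·(95) + (-0.01923)·(220) = 398.0 +0.493 -4.231 = 394.262 m.

394.3 m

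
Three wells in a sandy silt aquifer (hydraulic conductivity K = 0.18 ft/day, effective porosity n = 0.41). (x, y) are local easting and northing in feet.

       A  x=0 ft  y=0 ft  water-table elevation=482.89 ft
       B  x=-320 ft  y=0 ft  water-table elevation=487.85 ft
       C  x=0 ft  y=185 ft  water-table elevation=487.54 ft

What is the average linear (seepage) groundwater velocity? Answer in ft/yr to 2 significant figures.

∂h/∂x = (487.85 − 482.89) / (-320 − 0) = -0.01550
∂h/∂y = (487.54 − 482.89) / (185 − 0) = +0.02514
|∇h| = √(-0.01550² + 0.02514²) = 0.02953
Seepage velocity v = K·i/n = 0.18 × 0.02953 / 0.41 = 0.01296 ft/day = 4.734 ft/yr.

4.7 ft/yr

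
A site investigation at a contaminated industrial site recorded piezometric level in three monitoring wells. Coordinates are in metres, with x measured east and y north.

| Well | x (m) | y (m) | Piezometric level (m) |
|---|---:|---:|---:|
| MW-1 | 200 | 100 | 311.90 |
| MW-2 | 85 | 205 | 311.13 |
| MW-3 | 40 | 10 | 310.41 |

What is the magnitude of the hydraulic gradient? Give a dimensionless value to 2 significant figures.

With h = a·x + b·y + c and MW-1 as origin, the differences give:
  (-115)·a + 105·b = -0.77
  (-160)·a + (-90)·b = -1.49
Eliminate b (×(-90) and ×105, subtract): 27150·a = 225.750 → a = ∂h/∂x = +0.008315
Back-substitute: b = ∂h/∂y = +0.001773.
|∇h| = √(0.008315² + 0.001773²) = 0.008502

0.0085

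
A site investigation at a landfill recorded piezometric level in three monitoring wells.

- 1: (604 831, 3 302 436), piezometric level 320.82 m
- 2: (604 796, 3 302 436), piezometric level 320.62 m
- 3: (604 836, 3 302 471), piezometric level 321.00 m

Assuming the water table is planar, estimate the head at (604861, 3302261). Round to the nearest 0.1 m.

320.2 m

Differences from 1: to 2 (Δx, Δy, Δh) = (-35, 0, -0.20); to 3 = (5, 35, +0.18).
Solve a·Δx + b·Δy = Δh: det = (-35)·35 − 5·0 = -1225.
∂h/∂x = [(-0.20)·35 − (+0.18)·0] / -1225 = +0.005714
∂h/∂y = [(-35)·(+0.18) − 5·(-0.20)] / -1225 = +0.004327
h(604861, 3302261) = 320.82 + (+0.005714)·(30) + (+0.004327)·(-175) = 320.82 +0.171 -0.757 = 320.234 m.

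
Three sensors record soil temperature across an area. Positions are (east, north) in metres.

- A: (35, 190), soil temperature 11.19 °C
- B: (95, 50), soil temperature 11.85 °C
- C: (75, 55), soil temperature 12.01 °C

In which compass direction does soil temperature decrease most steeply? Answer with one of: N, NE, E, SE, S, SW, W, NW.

With T = a·x + b·y + c and A as origin, the differences give:
  60·a + (-140)·b = +0.66
  40·a + (-135)·b = +0.82
Eliminate b (×(-135) and ×(-140), subtract): -2500·a = 25.700 → a = ∂T/∂x = -0.01028
Back-substitute: b = ∂T/∂y = -0.009120.
Steepest decrease is along −∇f = (+0.01028 E, +0.009120 N) → northeast.

NE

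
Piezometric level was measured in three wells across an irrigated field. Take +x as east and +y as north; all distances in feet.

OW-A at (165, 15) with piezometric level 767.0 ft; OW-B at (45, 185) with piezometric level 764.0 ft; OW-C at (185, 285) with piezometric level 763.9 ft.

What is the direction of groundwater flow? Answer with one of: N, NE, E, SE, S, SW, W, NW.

Taking OW-A as reference: OW-B−OW-A = (-120, 170, -3.0); OW-C−OW-A = (20, 270, -3.1).
Solve a·Δx + b·Δy = Δh: det = (-120)·270 − 20·170 = -35800.
∂h/∂x = [(-3.0)·270 − (-3.1)·170] / -35800 = +0.007905
∂h/∂y = [(-120)·(-3.1) − 20·(-3.0)] / -35800 = -0.01207
Flow = −∇h = (-0.007905 east, +0.01207 north), which points northwest.

NW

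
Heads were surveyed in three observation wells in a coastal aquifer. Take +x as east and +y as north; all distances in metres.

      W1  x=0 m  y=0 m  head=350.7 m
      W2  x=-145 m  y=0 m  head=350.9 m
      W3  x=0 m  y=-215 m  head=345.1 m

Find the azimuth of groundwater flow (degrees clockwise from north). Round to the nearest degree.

177°

∂h/∂x = (350.9 − 350.7) / (-145 − 0) = -0.001379
∂h/∂y = (345.1 − 350.7) / (-215 − 0) = +0.02605
Flow direction (−∇h) has components (+0.001379 E, -0.02605 N).
Azimuth = atan2(E, N) = atan2(+0.001379, -0.02605) = 177.0° ≈ 177°.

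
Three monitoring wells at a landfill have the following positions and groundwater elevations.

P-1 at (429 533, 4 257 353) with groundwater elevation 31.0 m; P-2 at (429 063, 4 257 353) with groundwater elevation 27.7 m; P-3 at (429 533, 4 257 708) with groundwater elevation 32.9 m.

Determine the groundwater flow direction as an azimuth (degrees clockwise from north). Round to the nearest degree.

∂h/∂x = (27.7 − 31.0) / (429063 − 429533) = +0.007021
∂h/∂y = (32.9 − 31.0) / (4257708 − 4257353) = +0.005352
Flow direction (−∇h) has components (-0.007021 E, -0.005352 N).
Azimuth = atan2(E, N) = atan2(-0.007021, -0.005352) = 232.7° ≈ 233°.

233°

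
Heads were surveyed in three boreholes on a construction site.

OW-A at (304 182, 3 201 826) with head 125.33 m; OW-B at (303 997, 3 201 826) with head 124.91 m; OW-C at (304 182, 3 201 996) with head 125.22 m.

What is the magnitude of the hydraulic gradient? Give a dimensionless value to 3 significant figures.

0.00236

∂h/∂x = (124.91 − 125.33) / (303997 − 304182) = +0.002270
∂h/∂y = (125.22 − 125.33) / (3201996 − 3201826) = -0.0006471
|∇h| = √(0.002270² + -0.0006471²) = 0.00236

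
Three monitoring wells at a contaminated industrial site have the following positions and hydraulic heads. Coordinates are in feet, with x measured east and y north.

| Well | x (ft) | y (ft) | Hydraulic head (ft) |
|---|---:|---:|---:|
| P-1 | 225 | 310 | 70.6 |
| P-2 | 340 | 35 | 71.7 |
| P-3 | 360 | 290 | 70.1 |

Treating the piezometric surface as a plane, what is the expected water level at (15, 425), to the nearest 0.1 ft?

With h = a·x + b·y + c and P-1 as origin, the differences give:
  115·a + (-275)·b = +1.1
  135·a + (-20)·b = -0.5
Eliminate b (×(-20) and ×(-275), subtract): 34825·a = -159.50 → a = ∂h/∂x = -0.004580
Back-substitute: b = ∂h/∂y = -0.005915.
h(15, 425) = 70.6 + (-0.004580)·(-210) + (-0.005915)·(115) = 70.6 +0.962 -0.680 = 70.882 ft.

70.9 ft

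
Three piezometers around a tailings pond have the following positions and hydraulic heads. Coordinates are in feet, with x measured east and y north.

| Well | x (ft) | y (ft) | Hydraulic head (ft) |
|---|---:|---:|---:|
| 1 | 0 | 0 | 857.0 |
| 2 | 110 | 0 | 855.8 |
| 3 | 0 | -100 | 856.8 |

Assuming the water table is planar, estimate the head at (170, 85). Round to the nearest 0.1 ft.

855.3 ft

∂h/∂x = (855.8 − 857.0) / (110 − 0) = -0.01091
∂h/∂y = (856.8 − 857.0) / (-100 − 0) = +0.002000
h(170, 85) = 857.0 + (-0.01091)·(170) + (+0.002000)·(85) = 857.0 -1.855 +0.170 = 855.315 ft.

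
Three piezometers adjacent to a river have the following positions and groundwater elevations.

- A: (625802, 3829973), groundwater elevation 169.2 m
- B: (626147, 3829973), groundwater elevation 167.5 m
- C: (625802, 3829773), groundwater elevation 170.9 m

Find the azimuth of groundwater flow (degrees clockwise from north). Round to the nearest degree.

∂h/∂x = (167.5 − 169.2) / (626147 − 625802) = -0.004928
∂h/∂y = (170.9 − 169.2) / (3829773 − 3829973) = -0.008500
Flow direction (−∇h) has components (+0.004928 E, +0.008500 N).
Azimuth = atan2(E, N) = atan2(+0.004928, +0.008500) = 30.1° ≈ 030°.

030°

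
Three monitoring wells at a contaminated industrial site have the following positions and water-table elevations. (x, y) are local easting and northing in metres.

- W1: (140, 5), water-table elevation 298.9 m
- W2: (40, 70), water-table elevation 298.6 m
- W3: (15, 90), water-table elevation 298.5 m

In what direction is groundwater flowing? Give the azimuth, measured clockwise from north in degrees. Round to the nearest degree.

With h = a·x + b·y + c and W1 as origin, the differences give:
  (-100)·a + 65·b = -0.3
  (-125)·a + 85·b = -0.4
Eliminate b (×85 and ×65, subtract): -375·a = 0.50 → a = ∂h/∂x = -0.001333
Back-substitute: b = ∂h/∂y = -0.006667.
Flow direction (−∇h) has components (+0.001333 E, +0.006667 N).
Azimuth = atan2(E, N) = atan2(+0.001333, +0.006667) = 11.3° ≈ 011°.

011°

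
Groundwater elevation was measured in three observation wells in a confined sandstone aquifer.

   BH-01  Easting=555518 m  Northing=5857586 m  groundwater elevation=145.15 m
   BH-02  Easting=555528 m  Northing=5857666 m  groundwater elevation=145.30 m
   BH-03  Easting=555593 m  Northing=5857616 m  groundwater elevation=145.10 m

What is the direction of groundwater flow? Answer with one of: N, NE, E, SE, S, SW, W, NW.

Three-point gradient (reference BH-01): Δ to BH-02 = (10, 80, +0.15), Δ to BH-03 = (75, 30, -0.05).
∂h/∂x = -0.001491, ∂h/∂y = +0.002061 (det = -5700).
Flow = −∇h = (+0.001491 east, -0.002061 north), which points southeast.

SE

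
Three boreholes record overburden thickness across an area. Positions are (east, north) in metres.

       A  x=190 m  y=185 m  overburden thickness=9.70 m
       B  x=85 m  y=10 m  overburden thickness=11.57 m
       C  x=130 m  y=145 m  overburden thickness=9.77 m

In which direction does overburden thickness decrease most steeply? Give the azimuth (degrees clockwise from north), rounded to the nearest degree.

329°

With d = a·x + b·y + c and A as origin, the differences give:
  (-105)·a + (-175)·b = +1.87
  (-60)·a + (-40)·b = +0.07
Eliminate b (×(-40) and ×(-175), subtract): -6300·a = -62.550 → a = ∂d/∂x = +0.009929
Back-substitute: b = ∂d/∂y = -0.01664.
Steepest decrease is along −∇f: components (-0.009929 E, +0.01664 N).
Azimuth = atan2(-0.009929, +0.01664) = 329.2° ≈ 329°.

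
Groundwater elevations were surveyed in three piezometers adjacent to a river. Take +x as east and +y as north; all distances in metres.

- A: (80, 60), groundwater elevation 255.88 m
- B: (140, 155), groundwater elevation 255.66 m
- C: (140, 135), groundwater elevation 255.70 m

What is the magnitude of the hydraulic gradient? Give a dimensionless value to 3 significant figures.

0.00206

Taking A as reference: B−A = (60, 95, -0.22); C−A = (60, 75, -0.18).
Determinant of the coordinate differences = 60·75 − 60·95 = -1200.
∂h/∂x = [(-0.22)·75 − (-0.18)·95] / -1200 = -0.0005000
∂h/∂y = [60·(-0.18) − 60·(-0.22)] / -1200 = -0.002000
|∇h| = √(-0.0005000² + -0.002000²) = 0.002062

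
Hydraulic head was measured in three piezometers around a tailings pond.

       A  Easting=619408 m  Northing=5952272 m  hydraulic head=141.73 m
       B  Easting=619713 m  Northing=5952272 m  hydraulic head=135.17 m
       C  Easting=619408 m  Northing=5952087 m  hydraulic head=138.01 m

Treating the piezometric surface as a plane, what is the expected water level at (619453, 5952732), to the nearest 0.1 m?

∂h/∂x = (135.17 − 141.73) / (619713 − 619408) = -0.02151
∂h/∂y = (138.01 − 141.73) / (5952087 − 5952272) = +0.02011
h(619453, 5952732) = 141.73 + (-0.02151)·(45) + (+0.02011)·(460) = 141.73 -0.968 +9.250 = 150.012 m.

150.0 m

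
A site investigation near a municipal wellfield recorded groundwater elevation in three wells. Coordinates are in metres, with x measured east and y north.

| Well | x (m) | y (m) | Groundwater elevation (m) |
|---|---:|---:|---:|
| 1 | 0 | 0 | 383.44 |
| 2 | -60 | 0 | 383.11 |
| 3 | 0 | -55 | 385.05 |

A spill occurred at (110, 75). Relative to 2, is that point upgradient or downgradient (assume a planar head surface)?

∂h/∂x = (383.11 − 383.44) / (-60 − 0) = +0.005500
∂h/∂y = (385.05 − 383.44) / (-55 − 0) = -0.02927
Head at (110, 75) = 383.44 + (+0.005500)·(110) + (-0.02927)·(75) = 381.85 m.
That is lower than the 383.11 m at 2, so the point is downgradient.

downgradient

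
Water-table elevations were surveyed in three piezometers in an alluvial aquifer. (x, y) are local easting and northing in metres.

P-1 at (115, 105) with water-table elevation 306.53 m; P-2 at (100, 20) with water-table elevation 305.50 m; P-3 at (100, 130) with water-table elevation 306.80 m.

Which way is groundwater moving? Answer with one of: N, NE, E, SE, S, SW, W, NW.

S

With h = a·x + b·y + c and P-1 as origin, the differences give:
  (-15)·a + (-85)·b = -1.03
  (-15)·a + 25·b = +0.27
Eliminate b (×25 and ×(-85), subtract): -1650·a = -2.800 → a = ∂h/∂x = +0.001697
Back-substitute: b = ∂h/∂y = +0.01182.
Flow = −∇h = (-0.001697 east, -0.01182 north), which points south.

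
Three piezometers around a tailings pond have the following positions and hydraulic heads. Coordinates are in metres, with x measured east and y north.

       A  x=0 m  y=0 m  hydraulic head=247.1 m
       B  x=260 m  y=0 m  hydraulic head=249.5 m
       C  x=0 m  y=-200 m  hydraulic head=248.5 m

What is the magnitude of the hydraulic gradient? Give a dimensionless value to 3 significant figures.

0.0116

∂h/∂x = (249.5 − 247.1) / (260 − 0) = +0.009231
∂h/∂y = (248.5 − 247.1) / (-200 − 0) = -0.007000
|∇h| = √(0.009231² + -0.007000²) = 0.01158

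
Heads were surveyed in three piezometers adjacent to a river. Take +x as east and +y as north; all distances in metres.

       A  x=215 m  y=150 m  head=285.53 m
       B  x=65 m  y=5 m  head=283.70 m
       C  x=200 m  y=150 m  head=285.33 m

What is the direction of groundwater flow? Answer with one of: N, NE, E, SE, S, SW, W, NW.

W

With h = a·x + b·y + c and A as origin, the differences give:
  (-150)·a + (-145)·b = -1.83
  (-15)·a + 0·b = -0.20
Eliminate b (×0 and ×(-145), subtract): -2175·a = -29.000 → a = ∂h/∂x = +0.01333
Back-substitute: b = ∂h/∂y = -0.001172.
Flow = −∇h = (-0.01333 east, +0.001172 north), which points west.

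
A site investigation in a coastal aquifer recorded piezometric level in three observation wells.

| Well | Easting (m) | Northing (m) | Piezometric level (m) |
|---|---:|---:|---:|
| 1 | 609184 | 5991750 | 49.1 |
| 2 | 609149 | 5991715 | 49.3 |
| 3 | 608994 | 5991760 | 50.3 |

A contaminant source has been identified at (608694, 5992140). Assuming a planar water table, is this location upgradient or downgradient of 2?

upgradient

With h = a·x + b·y + c and 1 as origin, the differences give:
  (-35)·a + (-35)·b = +0.2
  (-190)·a + 10·b = +1.2
Eliminate b (×10 and ×(-35), subtract): -7000·a = 44.00 → a = ∂h/∂x = -0.006286
Back-substitute: b = ∂h/∂y = +0.0005714.
Head at (608694, 5992140) = 49.1 + (-0.006286)·(-490) + (+0.0005714)·(390) = 52.40 m.
That is higher than the 49.3 m at 2, so the point is upgradient.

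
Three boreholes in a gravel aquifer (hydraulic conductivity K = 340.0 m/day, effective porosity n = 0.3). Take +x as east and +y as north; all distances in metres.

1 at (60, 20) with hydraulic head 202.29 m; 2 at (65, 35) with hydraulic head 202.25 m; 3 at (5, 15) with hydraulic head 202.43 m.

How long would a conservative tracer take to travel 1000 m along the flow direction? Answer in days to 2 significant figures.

290 days

Three-point gradient (reference 1): Δ to 2 = (5, 15, -0.04), Δ to 3 = (-55, -5, +0.14).
∂h/∂x = -0.002375, ∂h/∂y = -0.001875 (det = 800).
|∇h| = √(-0.002375² + -0.001875²) = 0.003026
Seepage velocity v = K·i/n = 340.0 × 0.003026 / 0.3 = 3.429 m/day.
t = 1000 / 3.429 = 291.6 days.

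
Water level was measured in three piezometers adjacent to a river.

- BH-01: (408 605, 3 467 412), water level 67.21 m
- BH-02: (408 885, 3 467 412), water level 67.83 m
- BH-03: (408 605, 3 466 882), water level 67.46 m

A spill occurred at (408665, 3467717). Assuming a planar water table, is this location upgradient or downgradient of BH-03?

∂h/∂x = (67.83 − 67.21) / (408885 − 408605) = +0.002214
∂h/∂y = (67.46 − 67.21) / (3466882 − 3467412) = -0.0004717
Head at (408665, 3467717) = 67.21 + (+0.002214)·(60) + (-0.0004717)·(305) = 67.20 m.
That is lower than the 67.46 m at BH-03, so the point is downgradient.

downgradient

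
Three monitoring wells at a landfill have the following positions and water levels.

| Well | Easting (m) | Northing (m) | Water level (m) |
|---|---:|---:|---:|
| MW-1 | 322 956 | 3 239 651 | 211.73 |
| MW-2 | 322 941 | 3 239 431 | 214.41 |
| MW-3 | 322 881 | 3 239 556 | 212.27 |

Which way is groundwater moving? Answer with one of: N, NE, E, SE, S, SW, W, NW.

Differences from MW-1: to MW-2 (Δx, Δy, Δh) = (-15, -220, +2.68); to MW-3 = (-75, -95, +0.54).
Determinant of the coordinate differences = (-15)·(-95) − (-75)·(-220) = -15075.
∂h/∂x = [(+2.68)·(-95) − (+0.54)·(-220)] / -15075 = +0.009008
∂h/∂y = [(-15)·(+0.54) − (-75)·(+2.68)] / -15075 = -0.01280
Flow = −∇h = (-0.009008 east, +0.01280 north), which points northwest.

NW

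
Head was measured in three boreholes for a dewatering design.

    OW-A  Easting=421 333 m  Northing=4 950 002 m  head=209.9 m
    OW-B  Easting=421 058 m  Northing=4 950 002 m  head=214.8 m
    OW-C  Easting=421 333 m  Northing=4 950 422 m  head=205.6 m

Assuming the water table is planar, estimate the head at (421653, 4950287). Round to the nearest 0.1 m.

∂h/∂x = (214.8 − 209.9) / (421058 − 421333) = -0.01782
∂h/∂y = (205.6 − 209.9) / (4950422 − 4950002) = -0.01024
h(421653, 4950287) = 209.9 + (-0.01782)·(320) + (-0.01024)·(285) = 209.9 -5.702 -2.918 = 201.280 m.

201.3 m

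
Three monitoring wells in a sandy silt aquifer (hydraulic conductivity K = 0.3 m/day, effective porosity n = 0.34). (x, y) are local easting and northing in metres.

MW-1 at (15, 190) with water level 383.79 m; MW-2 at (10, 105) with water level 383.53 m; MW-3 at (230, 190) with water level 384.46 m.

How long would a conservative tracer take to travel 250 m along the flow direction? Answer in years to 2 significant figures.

180 years

Taking MW-1 as reference: MW-2−MW-1 = (-5, -85, -0.26); MW-3−MW-1 = (215, 0, +0.67).
Solve a·Δx + b·Δy = Δh: det = (-5)·0 − 215·(-85) = 18275.
∂h/∂x = [(-0.26)·0 − (+0.67)·(-85)] / 18275 = +0.003116
∂h/∂y = [(-5)·(+0.67) − 215·(-0.26)] / 18275 = +0.002876
|∇h| = √(0.003116² + 0.002876²) = 0.00424
Seepage velocity v = K·i/n = 0.3 × 0.00424 / 0.34 = 0.003741 m/day.
t = 250 / 0.003741 = 6.683e+04 days = 183 years.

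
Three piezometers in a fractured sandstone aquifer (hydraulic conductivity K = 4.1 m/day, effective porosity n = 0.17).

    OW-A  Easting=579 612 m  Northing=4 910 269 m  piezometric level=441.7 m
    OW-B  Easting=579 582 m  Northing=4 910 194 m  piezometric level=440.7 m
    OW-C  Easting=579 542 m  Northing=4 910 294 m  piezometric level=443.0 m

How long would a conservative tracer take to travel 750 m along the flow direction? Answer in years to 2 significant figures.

3.9 years

Differences from OW-A: to OW-B (Δx, Δy, Δh) = (-30, -75, -1.0); to OW-C = (-70, 25, +1.3).
Determinant of the coordinate differences = (-30)·25 − (-70)·(-75) = -6000.
∂h/∂x = [(-1.0)·25 − (+1.3)·(-75)] / -6000 = -0.01208
∂h/∂y = [(-30)·(+1.3) − (-70)·(-1.0)] / -6000 = +0.01817
|∇h| = √(-0.01208² + 0.01817²) = 0.02182
Seepage velocity v = K·i/n = 4.1 × 0.02182 / 0.17 = 0.5262 m/day.
t = 750 / 0.5262 = 1425 days = 3.9 years.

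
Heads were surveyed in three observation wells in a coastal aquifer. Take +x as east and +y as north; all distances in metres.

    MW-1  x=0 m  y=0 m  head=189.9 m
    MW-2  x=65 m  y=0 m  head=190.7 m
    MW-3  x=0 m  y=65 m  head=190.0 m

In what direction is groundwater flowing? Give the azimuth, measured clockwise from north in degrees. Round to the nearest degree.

∂h/∂x = (190.7 − 189.9) / (65 − 0) = +0.01231
∂h/∂y = (190.0 − 189.9) / (65 − 0) = +0.001538
Flow direction (−∇h) has components (-0.01231 E, -0.001538 N).
Azimuth = atan2(E, N) = atan2(-0.01231, -0.001538) = 262.9° ≈ 263°.

263°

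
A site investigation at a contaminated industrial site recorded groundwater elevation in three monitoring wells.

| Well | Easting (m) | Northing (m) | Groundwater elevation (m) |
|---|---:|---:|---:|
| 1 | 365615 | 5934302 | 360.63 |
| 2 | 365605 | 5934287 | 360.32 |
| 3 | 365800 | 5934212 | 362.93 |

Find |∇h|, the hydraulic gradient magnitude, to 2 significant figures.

0.019

Three-point gradient (reference 1): Δ to 2 = (-10, -15, -0.31), Δ to 3 = (185, -90, +2.30).
∂h/∂x = +0.01698, ∂h/∂y = +0.009347 (det = 3675).
|∇h| = √(0.01698² + 0.009347²) = 0.01938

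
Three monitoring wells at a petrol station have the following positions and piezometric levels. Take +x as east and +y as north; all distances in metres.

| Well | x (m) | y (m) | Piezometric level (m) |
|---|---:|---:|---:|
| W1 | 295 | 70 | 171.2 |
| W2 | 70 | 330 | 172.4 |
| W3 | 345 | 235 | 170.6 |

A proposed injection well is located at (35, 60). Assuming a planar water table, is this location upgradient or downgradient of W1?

Three-point gradient (reference W1): Δ to W2 = (-225, 260, +1.2), Δ to W3 = (50, 165, -0.6).
∂h/∂x = -0.007062, ∂h/∂y = -0.001496 (det = -50125).
Head at (35, 60) = 171.2 + (-0.007062)·(-260) + (-0.001496)·(-10) = 173.05 m.
That is higher than the 171.2 m at W1, so the point is upgradient.

upgradient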